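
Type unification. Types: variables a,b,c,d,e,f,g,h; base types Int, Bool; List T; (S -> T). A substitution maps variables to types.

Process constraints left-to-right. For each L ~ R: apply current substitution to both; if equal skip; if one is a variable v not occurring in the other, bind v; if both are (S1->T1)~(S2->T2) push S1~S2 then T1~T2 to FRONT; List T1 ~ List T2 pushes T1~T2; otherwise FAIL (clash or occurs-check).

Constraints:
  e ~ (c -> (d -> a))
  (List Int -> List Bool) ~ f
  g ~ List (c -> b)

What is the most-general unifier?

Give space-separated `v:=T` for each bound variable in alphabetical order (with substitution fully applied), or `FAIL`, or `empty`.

step 1: unify e ~ (c -> (d -> a))  [subst: {-} | 2 pending]
  bind e := (c -> (d -> a))
step 2: unify (List Int -> List Bool) ~ f  [subst: {e:=(c -> (d -> a))} | 1 pending]
  bind f := (List Int -> List Bool)
step 3: unify g ~ List (c -> b)  [subst: {e:=(c -> (d -> a)), f:=(List Int -> List Bool)} | 0 pending]
  bind g := List (c -> b)

Answer: e:=(c -> (d -> a)) f:=(List Int -> List Bool) g:=List (c -> b)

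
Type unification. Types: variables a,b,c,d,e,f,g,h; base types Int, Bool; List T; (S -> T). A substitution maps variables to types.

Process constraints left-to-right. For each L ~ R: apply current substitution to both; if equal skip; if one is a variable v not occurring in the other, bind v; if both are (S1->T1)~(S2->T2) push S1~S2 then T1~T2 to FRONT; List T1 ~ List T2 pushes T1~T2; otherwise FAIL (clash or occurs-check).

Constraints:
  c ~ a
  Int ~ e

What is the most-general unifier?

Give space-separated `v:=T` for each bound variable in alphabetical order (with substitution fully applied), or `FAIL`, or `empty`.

step 1: unify c ~ a  [subst: {-} | 1 pending]
  bind c := a
step 2: unify Int ~ e  [subst: {c:=a} | 0 pending]
  bind e := Int

Answer: c:=a e:=Int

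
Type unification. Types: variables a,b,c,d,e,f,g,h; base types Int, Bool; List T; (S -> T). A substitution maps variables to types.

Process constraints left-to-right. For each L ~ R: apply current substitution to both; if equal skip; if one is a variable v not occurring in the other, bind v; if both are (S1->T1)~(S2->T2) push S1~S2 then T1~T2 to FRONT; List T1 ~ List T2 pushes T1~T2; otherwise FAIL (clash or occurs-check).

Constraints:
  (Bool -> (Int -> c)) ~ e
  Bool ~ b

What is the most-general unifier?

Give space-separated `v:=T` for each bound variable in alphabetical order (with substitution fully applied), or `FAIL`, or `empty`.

step 1: unify (Bool -> (Int -> c)) ~ e  [subst: {-} | 1 pending]
  bind e := (Bool -> (Int -> c))
step 2: unify Bool ~ b  [subst: {e:=(Bool -> (Int -> c))} | 0 pending]
  bind b := Bool

Answer: b:=Bool e:=(Bool -> (Int -> c))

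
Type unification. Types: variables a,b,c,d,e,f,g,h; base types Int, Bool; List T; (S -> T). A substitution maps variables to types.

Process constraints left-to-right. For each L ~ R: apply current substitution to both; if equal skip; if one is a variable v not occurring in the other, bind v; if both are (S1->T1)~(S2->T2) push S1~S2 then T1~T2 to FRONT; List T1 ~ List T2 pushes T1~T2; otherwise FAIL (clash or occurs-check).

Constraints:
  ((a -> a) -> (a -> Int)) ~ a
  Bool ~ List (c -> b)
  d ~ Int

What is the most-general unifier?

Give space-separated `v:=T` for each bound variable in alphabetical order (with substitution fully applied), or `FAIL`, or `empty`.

step 1: unify ((a -> a) -> (a -> Int)) ~ a  [subst: {-} | 2 pending]
  occurs-check fail

Answer: FAIL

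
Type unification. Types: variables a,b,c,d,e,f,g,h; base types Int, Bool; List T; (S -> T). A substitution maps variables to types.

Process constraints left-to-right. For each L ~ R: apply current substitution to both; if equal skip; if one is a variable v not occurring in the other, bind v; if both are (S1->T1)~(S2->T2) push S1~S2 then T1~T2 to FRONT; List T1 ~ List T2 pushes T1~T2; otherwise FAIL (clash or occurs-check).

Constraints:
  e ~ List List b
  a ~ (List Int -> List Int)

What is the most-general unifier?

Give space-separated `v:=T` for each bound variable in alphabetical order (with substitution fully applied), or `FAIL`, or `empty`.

Answer: a:=(List Int -> List Int) e:=List List b

Derivation:
step 1: unify e ~ List List b  [subst: {-} | 1 pending]
  bind e := List List b
step 2: unify a ~ (List Int -> List Int)  [subst: {e:=List List b} | 0 pending]
  bind a := (List Int -> List Int)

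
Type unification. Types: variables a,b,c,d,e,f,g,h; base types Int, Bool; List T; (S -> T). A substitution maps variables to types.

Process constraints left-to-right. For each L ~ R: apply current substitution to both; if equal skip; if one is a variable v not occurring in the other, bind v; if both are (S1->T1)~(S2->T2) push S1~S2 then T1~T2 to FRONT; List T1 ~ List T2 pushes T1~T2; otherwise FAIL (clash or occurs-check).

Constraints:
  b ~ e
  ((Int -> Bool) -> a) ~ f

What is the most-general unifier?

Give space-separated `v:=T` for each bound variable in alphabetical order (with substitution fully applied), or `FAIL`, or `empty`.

step 1: unify b ~ e  [subst: {-} | 1 pending]
  bind b := e
step 2: unify ((Int -> Bool) -> a) ~ f  [subst: {b:=e} | 0 pending]
  bind f := ((Int -> Bool) -> a)

Answer: b:=e f:=((Int -> Bool) -> a)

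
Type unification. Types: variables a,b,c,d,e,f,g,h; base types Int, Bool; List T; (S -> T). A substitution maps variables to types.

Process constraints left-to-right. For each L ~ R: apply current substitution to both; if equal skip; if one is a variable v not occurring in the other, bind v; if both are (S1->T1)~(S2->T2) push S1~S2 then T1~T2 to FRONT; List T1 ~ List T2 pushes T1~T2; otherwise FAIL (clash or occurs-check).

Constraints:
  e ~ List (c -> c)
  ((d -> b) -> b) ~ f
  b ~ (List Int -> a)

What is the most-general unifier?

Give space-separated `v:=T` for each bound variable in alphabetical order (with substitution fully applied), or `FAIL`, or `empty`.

step 1: unify e ~ List (c -> c)  [subst: {-} | 2 pending]
  bind e := List (c -> c)
step 2: unify ((d -> b) -> b) ~ f  [subst: {e:=List (c -> c)} | 1 pending]
  bind f := ((d -> b) -> b)
step 3: unify b ~ (List Int -> a)  [subst: {e:=List (c -> c), f:=((d -> b) -> b)} | 0 pending]
  bind b := (List Int -> a)

Answer: b:=(List Int -> a) e:=List (c -> c) f:=((d -> (List Int -> a)) -> (List Int -> a))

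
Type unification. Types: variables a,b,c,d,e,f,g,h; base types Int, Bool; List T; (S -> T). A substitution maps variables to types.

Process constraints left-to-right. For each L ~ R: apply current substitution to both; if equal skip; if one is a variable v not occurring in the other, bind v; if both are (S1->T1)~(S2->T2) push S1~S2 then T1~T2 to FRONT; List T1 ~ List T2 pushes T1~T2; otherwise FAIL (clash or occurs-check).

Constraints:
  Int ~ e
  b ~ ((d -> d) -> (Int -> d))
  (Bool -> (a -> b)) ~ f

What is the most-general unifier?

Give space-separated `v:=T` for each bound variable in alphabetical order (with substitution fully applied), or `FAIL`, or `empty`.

step 1: unify Int ~ e  [subst: {-} | 2 pending]
  bind e := Int
step 2: unify b ~ ((d -> d) -> (Int -> d))  [subst: {e:=Int} | 1 pending]
  bind b := ((d -> d) -> (Int -> d))
step 3: unify (Bool -> (a -> ((d -> d) -> (Int -> d)))) ~ f  [subst: {e:=Int, b:=((d -> d) -> (Int -> d))} | 0 pending]
  bind f := (Bool -> (a -> ((d -> d) -> (Int -> d))))

Answer: b:=((d -> d) -> (Int -> d)) e:=Int f:=(Bool -> (a -> ((d -> d) -> (Int -> d))))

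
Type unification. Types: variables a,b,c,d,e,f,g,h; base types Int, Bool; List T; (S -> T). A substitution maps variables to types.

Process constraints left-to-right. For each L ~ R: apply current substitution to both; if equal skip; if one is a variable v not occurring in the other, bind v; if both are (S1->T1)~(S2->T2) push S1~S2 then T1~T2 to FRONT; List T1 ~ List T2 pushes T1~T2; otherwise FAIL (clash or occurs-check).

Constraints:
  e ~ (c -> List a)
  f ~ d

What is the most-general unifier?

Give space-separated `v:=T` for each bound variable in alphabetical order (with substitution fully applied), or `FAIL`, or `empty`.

Answer: e:=(c -> List a) f:=d

Derivation:
step 1: unify e ~ (c -> List a)  [subst: {-} | 1 pending]
  bind e := (c -> List a)
step 2: unify f ~ d  [subst: {e:=(c -> List a)} | 0 pending]
  bind f := d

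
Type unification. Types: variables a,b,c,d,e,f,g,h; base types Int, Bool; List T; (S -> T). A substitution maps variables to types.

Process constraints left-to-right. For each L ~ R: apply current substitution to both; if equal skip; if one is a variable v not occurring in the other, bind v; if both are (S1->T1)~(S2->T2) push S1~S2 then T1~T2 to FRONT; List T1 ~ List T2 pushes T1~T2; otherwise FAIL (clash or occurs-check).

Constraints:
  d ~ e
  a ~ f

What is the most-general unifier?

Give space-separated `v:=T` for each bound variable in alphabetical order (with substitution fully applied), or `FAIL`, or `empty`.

step 1: unify d ~ e  [subst: {-} | 1 pending]
  bind d := e
step 2: unify a ~ f  [subst: {d:=e} | 0 pending]
  bind a := f

Answer: a:=f d:=e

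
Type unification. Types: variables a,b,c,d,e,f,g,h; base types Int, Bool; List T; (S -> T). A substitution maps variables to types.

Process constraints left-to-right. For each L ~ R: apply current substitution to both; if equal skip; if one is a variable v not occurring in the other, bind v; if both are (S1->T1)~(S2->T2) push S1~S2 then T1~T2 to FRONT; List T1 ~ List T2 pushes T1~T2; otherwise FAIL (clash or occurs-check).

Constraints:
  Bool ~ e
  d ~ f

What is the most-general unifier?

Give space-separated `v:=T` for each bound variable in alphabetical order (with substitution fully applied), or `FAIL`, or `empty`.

step 1: unify Bool ~ e  [subst: {-} | 1 pending]
  bind e := Bool
step 2: unify d ~ f  [subst: {e:=Bool} | 0 pending]
  bind d := f

Answer: d:=f e:=Bool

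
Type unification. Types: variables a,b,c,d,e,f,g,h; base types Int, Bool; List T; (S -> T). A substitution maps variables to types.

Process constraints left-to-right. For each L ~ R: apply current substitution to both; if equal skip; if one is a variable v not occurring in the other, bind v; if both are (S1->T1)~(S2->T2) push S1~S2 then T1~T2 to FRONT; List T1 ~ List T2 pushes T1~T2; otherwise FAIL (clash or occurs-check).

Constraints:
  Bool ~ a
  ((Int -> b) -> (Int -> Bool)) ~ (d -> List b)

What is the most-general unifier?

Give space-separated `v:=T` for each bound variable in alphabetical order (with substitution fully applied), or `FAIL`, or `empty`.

Answer: FAIL

Derivation:
step 1: unify Bool ~ a  [subst: {-} | 1 pending]
  bind a := Bool
step 2: unify ((Int -> b) -> (Int -> Bool)) ~ (d -> List b)  [subst: {a:=Bool} | 0 pending]
  -> decompose arrow: push (Int -> b)~d, (Int -> Bool)~List b
step 3: unify (Int -> b) ~ d  [subst: {a:=Bool} | 1 pending]
  bind d := (Int -> b)
step 4: unify (Int -> Bool) ~ List b  [subst: {a:=Bool, d:=(Int -> b)} | 0 pending]
  clash: (Int -> Bool) vs List b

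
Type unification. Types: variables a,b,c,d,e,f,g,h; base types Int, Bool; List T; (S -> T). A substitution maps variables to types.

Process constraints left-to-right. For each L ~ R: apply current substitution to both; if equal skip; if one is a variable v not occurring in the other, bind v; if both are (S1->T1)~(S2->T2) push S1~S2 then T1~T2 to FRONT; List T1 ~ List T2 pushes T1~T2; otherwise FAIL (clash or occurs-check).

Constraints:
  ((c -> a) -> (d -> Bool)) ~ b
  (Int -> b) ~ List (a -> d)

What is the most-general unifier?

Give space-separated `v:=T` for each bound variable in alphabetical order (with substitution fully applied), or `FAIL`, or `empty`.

Answer: FAIL

Derivation:
step 1: unify ((c -> a) -> (d -> Bool)) ~ b  [subst: {-} | 1 pending]
  bind b := ((c -> a) -> (d -> Bool))
step 2: unify (Int -> ((c -> a) -> (d -> Bool))) ~ List (a -> d)  [subst: {b:=((c -> a) -> (d -> Bool))} | 0 pending]
  clash: (Int -> ((c -> a) -> (d -> Bool))) vs List (a -> d)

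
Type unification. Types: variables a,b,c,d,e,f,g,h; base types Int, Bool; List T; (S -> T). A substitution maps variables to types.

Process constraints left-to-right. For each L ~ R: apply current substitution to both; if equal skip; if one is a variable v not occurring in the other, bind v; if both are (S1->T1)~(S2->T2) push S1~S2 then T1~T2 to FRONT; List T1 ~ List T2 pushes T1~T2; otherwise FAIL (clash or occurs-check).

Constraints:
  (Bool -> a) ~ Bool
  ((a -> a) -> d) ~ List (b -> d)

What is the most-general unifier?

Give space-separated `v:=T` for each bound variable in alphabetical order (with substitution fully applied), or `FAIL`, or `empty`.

step 1: unify (Bool -> a) ~ Bool  [subst: {-} | 1 pending]
  clash: (Bool -> a) vs Bool

Answer: FAIL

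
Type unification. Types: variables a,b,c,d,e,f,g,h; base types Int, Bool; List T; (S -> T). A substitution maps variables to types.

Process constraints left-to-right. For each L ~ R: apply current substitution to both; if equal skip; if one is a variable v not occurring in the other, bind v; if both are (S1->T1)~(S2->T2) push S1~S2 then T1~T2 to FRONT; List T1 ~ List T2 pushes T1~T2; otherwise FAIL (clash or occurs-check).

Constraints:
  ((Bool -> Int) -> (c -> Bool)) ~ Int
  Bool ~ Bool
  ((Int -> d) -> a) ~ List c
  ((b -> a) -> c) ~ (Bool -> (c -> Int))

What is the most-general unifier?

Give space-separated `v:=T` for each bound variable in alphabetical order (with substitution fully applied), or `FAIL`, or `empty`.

step 1: unify ((Bool -> Int) -> (c -> Bool)) ~ Int  [subst: {-} | 3 pending]
  clash: ((Bool -> Int) -> (c -> Bool)) vs Int

Answer: FAIL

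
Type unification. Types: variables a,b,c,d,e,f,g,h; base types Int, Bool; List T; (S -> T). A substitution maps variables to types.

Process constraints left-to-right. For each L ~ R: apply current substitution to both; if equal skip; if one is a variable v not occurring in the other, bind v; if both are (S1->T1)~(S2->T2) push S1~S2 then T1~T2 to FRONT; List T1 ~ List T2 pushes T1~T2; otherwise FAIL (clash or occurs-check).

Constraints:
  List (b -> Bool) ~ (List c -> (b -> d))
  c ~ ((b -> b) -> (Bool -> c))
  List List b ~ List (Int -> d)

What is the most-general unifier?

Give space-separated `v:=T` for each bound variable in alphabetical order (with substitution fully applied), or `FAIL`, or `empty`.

Answer: FAIL

Derivation:
step 1: unify List (b -> Bool) ~ (List c -> (b -> d))  [subst: {-} | 2 pending]
  clash: List (b -> Bool) vs (List c -> (b -> d))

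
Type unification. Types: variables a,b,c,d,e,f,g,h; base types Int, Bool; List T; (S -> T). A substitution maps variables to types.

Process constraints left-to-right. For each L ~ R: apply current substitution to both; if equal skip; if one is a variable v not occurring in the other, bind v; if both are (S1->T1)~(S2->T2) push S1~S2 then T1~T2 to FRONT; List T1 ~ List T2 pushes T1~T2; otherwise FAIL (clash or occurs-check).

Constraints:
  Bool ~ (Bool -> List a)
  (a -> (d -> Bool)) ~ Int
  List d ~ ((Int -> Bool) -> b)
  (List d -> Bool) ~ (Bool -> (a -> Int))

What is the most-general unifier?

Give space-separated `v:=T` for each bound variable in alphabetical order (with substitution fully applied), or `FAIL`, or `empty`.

Answer: FAIL

Derivation:
step 1: unify Bool ~ (Bool -> List a)  [subst: {-} | 3 pending]
  clash: Bool vs (Bool -> List a)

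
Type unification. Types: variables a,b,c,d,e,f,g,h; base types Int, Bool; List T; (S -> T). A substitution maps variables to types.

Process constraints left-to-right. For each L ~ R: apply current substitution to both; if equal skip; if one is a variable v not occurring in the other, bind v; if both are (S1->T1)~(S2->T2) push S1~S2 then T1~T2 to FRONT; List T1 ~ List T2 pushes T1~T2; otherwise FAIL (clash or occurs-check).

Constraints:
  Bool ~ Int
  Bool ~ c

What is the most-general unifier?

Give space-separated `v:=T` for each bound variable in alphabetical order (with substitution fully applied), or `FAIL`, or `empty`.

Answer: FAIL

Derivation:
step 1: unify Bool ~ Int  [subst: {-} | 1 pending]
  clash: Bool vs Int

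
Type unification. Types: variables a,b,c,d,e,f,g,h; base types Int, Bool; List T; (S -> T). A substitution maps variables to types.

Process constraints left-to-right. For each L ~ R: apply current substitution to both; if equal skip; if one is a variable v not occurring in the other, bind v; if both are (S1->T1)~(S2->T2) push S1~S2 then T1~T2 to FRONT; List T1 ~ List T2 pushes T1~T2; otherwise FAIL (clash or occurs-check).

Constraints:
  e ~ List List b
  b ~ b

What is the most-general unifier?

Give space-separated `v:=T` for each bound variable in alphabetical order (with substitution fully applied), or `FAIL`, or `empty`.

step 1: unify e ~ List List b  [subst: {-} | 1 pending]
  bind e := List List b
step 2: unify b ~ b  [subst: {e:=List List b} | 0 pending]
  -> identical, skip

Answer: e:=List List b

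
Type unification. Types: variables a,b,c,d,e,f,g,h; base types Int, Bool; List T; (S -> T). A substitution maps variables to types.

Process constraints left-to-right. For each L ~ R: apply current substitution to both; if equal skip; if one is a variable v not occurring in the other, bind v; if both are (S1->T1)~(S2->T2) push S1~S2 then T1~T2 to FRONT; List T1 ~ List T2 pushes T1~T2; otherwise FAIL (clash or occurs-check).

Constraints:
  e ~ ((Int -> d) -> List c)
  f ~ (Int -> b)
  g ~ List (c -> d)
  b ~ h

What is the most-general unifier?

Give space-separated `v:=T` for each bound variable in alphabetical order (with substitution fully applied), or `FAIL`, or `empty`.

step 1: unify e ~ ((Int -> d) -> List c)  [subst: {-} | 3 pending]
  bind e := ((Int -> d) -> List c)
step 2: unify f ~ (Int -> b)  [subst: {e:=((Int -> d) -> List c)} | 2 pending]
  bind f := (Int -> b)
step 3: unify g ~ List (c -> d)  [subst: {e:=((Int -> d) -> List c), f:=(Int -> b)} | 1 pending]
  bind g := List (c -> d)
step 4: unify b ~ h  [subst: {e:=((Int -> d) -> List c), f:=(Int -> b), g:=List (c -> d)} | 0 pending]
  bind b := h

Answer: b:=h e:=((Int -> d) -> List c) f:=(Int -> h) g:=List (c -> d)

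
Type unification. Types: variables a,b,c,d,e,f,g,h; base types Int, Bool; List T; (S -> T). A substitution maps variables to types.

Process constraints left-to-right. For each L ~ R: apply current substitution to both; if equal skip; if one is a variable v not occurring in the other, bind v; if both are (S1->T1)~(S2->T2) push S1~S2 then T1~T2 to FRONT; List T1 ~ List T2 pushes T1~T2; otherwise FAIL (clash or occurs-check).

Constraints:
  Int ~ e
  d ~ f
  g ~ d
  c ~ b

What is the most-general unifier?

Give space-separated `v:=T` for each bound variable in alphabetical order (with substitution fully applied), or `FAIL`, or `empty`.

step 1: unify Int ~ e  [subst: {-} | 3 pending]
  bind e := Int
step 2: unify d ~ f  [subst: {e:=Int} | 2 pending]
  bind d := f
step 3: unify g ~ f  [subst: {e:=Int, d:=f} | 1 pending]
  bind g := f
step 4: unify c ~ b  [subst: {e:=Int, d:=f, g:=f} | 0 pending]
  bind c := b

Answer: c:=b d:=f e:=Int g:=f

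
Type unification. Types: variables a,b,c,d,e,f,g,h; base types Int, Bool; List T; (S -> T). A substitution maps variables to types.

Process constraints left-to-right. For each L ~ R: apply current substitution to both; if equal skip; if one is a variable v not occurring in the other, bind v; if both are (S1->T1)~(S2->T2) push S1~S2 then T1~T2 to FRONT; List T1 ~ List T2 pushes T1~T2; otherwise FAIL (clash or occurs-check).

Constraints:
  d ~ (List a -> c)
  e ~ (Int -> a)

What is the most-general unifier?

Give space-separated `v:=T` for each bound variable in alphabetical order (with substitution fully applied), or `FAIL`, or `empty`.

step 1: unify d ~ (List a -> c)  [subst: {-} | 1 pending]
  bind d := (List a -> c)
step 2: unify e ~ (Int -> a)  [subst: {d:=(List a -> c)} | 0 pending]
  bind e := (Int -> a)

Answer: d:=(List a -> c) e:=(Int -> a)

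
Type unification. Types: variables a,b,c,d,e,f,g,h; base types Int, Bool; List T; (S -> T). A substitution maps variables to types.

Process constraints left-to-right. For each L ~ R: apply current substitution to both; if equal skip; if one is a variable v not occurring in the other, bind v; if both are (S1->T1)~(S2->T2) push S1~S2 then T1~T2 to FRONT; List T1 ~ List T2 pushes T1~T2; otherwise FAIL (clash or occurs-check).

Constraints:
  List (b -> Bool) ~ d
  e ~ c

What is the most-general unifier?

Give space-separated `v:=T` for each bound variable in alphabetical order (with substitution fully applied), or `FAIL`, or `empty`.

step 1: unify List (b -> Bool) ~ d  [subst: {-} | 1 pending]
  bind d := List (b -> Bool)
step 2: unify e ~ c  [subst: {d:=List (b -> Bool)} | 0 pending]
  bind e := c

Answer: d:=List (b -> Bool) e:=c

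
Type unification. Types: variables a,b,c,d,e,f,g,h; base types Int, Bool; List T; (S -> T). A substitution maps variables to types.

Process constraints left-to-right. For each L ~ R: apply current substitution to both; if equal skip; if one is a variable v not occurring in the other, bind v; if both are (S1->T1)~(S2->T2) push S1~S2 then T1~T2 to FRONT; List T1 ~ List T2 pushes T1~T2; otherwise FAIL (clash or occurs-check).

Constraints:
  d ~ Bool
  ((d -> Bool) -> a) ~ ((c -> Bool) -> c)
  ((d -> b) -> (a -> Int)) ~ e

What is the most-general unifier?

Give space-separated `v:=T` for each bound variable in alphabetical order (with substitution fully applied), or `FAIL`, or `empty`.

Answer: a:=Bool c:=Bool d:=Bool e:=((Bool -> b) -> (Bool -> Int))

Derivation:
step 1: unify d ~ Bool  [subst: {-} | 2 pending]
  bind d := Bool
step 2: unify ((Bool -> Bool) -> a) ~ ((c -> Bool) -> c)  [subst: {d:=Bool} | 1 pending]
  -> decompose arrow: push (Bool -> Bool)~(c -> Bool), a~c
step 3: unify (Bool -> Bool) ~ (c -> Bool)  [subst: {d:=Bool} | 2 pending]
  -> decompose arrow: push Bool~c, Bool~Bool
step 4: unify Bool ~ c  [subst: {d:=Bool} | 3 pending]
  bind c := Bool
step 5: unify Bool ~ Bool  [subst: {d:=Bool, c:=Bool} | 2 pending]
  -> identical, skip
step 6: unify a ~ Bool  [subst: {d:=Bool, c:=Bool} | 1 pending]
  bind a := Bool
step 7: unify ((Bool -> b) -> (Bool -> Int)) ~ e  [subst: {d:=Bool, c:=Bool, a:=Bool} | 0 pending]
  bind e := ((Bool -> b) -> (Bool -> Int))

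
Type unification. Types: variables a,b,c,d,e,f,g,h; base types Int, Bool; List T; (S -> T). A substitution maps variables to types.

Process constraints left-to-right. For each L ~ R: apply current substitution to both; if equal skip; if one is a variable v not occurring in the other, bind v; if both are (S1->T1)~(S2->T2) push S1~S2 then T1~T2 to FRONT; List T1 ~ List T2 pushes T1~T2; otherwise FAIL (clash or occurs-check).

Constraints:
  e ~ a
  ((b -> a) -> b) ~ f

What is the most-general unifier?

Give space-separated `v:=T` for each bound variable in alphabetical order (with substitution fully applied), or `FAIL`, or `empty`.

Answer: e:=a f:=((b -> a) -> b)

Derivation:
step 1: unify e ~ a  [subst: {-} | 1 pending]
  bind e := a
step 2: unify ((b -> a) -> b) ~ f  [subst: {e:=a} | 0 pending]
  bind f := ((b -> a) -> b)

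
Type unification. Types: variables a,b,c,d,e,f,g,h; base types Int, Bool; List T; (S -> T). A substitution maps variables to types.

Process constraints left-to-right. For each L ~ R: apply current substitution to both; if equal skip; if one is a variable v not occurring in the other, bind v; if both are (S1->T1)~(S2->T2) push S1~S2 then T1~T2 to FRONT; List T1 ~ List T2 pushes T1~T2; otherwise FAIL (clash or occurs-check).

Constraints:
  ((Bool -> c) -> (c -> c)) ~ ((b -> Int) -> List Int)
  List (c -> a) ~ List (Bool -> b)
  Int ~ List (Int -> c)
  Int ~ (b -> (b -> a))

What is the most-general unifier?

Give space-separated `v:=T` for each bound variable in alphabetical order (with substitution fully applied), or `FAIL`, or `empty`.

step 1: unify ((Bool -> c) -> (c -> c)) ~ ((b -> Int) -> List Int)  [subst: {-} | 3 pending]
  -> decompose arrow: push (Bool -> c)~(b -> Int), (c -> c)~List Int
step 2: unify (Bool -> c) ~ (b -> Int)  [subst: {-} | 4 pending]
  -> decompose arrow: push Bool~b, c~Int
step 3: unify Bool ~ b  [subst: {-} | 5 pending]
  bind b := Bool
step 4: unify c ~ Int  [subst: {b:=Bool} | 4 pending]
  bind c := Int
step 5: unify (Int -> Int) ~ List Int  [subst: {b:=Bool, c:=Int} | 3 pending]
  clash: (Int -> Int) vs List Int

Answer: FAIL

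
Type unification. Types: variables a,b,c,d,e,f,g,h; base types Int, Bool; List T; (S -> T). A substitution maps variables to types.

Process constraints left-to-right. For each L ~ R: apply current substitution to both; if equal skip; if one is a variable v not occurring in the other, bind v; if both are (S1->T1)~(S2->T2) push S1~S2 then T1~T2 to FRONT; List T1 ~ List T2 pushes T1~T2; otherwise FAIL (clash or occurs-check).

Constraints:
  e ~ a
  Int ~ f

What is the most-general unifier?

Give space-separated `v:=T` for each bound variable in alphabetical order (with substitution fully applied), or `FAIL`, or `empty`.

Answer: e:=a f:=Int

Derivation:
step 1: unify e ~ a  [subst: {-} | 1 pending]
  bind e := a
step 2: unify Int ~ f  [subst: {e:=a} | 0 pending]
  bind f := Int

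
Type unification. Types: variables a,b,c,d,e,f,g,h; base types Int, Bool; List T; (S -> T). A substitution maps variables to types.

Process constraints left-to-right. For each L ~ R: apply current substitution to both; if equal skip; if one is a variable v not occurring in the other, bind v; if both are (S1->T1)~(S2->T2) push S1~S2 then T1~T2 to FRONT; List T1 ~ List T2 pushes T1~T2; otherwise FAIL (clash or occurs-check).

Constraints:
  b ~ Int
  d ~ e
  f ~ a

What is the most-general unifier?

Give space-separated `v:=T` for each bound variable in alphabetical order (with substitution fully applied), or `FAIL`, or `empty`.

Answer: b:=Int d:=e f:=a

Derivation:
step 1: unify b ~ Int  [subst: {-} | 2 pending]
  bind b := Int
step 2: unify d ~ e  [subst: {b:=Int} | 1 pending]
  bind d := e
step 3: unify f ~ a  [subst: {b:=Int, d:=e} | 0 pending]
  bind f := a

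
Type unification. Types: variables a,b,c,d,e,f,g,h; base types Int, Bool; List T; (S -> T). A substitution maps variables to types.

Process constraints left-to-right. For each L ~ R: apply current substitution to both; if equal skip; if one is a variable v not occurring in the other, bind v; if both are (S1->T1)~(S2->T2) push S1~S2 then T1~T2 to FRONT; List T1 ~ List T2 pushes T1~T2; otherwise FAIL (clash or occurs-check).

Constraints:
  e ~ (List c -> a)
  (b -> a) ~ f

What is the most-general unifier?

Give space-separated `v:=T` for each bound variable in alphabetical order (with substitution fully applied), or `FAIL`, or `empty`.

step 1: unify e ~ (List c -> a)  [subst: {-} | 1 pending]
  bind e := (List c -> a)
step 2: unify (b -> a) ~ f  [subst: {e:=(List c -> a)} | 0 pending]
  bind f := (b -> a)

Answer: e:=(List c -> a) f:=(b -> a)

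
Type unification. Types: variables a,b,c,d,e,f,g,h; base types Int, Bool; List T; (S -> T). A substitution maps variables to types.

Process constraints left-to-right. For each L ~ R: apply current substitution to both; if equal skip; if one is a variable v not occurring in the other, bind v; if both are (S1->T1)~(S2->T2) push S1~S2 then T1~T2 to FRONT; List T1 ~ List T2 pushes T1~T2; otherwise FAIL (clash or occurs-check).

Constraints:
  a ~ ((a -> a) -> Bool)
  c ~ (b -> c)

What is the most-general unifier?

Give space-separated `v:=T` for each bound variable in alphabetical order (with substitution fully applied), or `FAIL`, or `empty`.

step 1: unify a ~ ((a -> a) -> Bool)  [subst: {-} | 1 pending]
  occurs-check fail: a in ((a -> a) -> Bool)

Answer: FAIL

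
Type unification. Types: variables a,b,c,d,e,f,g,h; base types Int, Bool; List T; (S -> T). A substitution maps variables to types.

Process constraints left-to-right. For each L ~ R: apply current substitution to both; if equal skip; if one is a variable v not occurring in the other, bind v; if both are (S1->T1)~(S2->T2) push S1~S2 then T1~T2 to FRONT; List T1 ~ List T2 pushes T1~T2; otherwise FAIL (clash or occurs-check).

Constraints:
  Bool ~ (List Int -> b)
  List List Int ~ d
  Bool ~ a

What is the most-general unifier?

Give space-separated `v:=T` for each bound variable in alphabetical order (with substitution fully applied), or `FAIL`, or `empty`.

step 1: unify Bool ~ (List Int -> b)  [subst: {-} | 2 pending]
  clash: Bool vs (List Int -> b)

Answer: FAIL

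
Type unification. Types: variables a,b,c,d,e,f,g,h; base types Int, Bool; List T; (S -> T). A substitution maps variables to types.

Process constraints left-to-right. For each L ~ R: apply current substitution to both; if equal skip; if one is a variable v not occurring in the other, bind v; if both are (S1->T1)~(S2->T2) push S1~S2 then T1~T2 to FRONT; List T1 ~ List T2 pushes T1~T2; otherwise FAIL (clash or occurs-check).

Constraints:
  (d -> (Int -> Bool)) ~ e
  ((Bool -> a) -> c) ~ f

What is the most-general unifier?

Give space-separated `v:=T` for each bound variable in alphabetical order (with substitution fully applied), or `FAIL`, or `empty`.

Answer: e:=(d -> (Int -> Bool)) f:=((Bool -> a) -> c)

Derivation:
step 1: unify (d -> (Int -> Bool)) ~ e  [subst: {-} | 1 pending]
  bind e := (d -> (Int -> Bool))
step 2: unify ((Bool -> a) -> c) ~ f  [subst: {e:=(d -> (Int -> Bool))} | 0 pending]
  bind f := ((Bool -> a) -> c)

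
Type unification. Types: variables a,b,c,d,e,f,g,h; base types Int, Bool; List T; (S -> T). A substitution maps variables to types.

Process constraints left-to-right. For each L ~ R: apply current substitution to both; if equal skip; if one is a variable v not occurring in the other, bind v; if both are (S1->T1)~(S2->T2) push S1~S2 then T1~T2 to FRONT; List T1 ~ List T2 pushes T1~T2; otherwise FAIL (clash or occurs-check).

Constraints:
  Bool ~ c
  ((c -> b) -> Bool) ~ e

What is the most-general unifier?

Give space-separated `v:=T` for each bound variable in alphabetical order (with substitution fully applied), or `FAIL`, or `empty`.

step 1: unify Bool ~ c  [subst: {-} | 1 pending]
  bind c := Bool
step 2: unify ((Bool -> b) -> Bool) ~ e  [subst: {c:=Bool} | 0 pending]
  bind e := ((Bool -> b) -> Bool)

Answer: c:=Bool e:=((Bool -> b) -> Bool)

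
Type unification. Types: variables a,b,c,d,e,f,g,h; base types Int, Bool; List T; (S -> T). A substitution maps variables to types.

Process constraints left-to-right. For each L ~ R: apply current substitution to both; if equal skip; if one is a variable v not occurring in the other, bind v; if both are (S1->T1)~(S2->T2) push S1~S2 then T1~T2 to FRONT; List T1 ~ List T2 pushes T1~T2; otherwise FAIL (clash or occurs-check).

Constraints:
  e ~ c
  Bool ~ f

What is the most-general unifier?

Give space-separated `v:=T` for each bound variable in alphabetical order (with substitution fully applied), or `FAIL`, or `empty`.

Answer: e:=c f:=Bool

Derivation:
step 1: unify e ~ c  [subst: {-} | 1 pending]
  bind e := c
step 2: unify Bool ~ f  [subst: {e:=c} | 0 pending]
  bind f := Bool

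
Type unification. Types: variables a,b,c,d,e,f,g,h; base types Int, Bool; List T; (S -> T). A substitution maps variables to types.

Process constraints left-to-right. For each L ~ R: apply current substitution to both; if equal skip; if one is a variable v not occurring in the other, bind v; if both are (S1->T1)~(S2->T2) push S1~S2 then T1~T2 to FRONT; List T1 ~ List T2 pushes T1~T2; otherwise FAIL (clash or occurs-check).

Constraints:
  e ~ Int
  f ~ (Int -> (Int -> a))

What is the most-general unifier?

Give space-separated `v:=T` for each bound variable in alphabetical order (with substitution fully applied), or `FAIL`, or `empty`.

Answer: e:=Int f:=(Int -> (Int -> a))

Derivation:
step 1: unify e ~ Int  [subst: {-} | 1 pending]
  bind e := Int
step 2: unify f ~ (Int -> (Int -> a))  [subst: {e:=Int} | 0 pending]
  bind f := (Int -> (Int -> a))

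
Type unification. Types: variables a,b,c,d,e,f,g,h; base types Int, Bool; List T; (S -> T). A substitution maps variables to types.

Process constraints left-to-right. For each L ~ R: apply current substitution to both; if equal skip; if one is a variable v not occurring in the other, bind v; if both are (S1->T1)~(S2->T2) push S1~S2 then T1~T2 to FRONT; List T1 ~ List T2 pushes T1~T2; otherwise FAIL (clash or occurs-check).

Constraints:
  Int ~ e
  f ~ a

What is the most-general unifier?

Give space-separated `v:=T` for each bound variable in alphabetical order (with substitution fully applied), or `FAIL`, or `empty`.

Answer: e:=Int f:=a

Derivation:
step 1: unify Int ~ e  [subst: {-} | 1 pending]
  bind e := Int
step 2: unify f ~ a  [subst: {e:=Int} | 0 pending]
  bind f := a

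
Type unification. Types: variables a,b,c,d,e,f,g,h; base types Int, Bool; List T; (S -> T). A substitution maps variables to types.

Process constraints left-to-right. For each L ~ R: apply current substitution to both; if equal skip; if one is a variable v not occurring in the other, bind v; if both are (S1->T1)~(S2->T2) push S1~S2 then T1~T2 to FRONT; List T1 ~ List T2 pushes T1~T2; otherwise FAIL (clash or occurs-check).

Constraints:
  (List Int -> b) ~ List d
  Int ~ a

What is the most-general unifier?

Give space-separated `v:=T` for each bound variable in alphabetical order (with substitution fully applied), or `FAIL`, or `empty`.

Answer: FAIL

Derivation:
step 1: unify (List Int -> b) ~ List d  [subst: {-} | 1 pending]
  clash: (List Int -> b) vs List d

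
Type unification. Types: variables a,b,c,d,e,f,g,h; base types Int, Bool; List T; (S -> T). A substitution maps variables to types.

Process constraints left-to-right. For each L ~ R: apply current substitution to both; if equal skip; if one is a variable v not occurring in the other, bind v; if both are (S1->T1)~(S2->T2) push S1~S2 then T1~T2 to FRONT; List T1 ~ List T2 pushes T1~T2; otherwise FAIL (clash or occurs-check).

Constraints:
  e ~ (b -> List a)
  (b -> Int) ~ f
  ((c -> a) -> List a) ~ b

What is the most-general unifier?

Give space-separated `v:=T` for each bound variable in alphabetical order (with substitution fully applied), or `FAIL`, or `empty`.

step 1: unify e ~ (b -> List a)  [subst: {-} | 2 pending]
  bind e := (b -> List a)
step 2: unify (b -> Int) ~ f  [subst: {e:=(b -> List a)} | 1 pending]
  bind f := (b -> Int)
step 3: unify ((c -> a) -> List a) ~ b  [subst: {e:=(b -> List a), f:=(b -> Int)} | 0 pending]
  bind b := ((c -> a) -> List a)

Answer: b:=((c -> a) -> List a) e:=(((c -> a) -> List a) -> List a) f:=(((c -> a) -> List a) -> Int)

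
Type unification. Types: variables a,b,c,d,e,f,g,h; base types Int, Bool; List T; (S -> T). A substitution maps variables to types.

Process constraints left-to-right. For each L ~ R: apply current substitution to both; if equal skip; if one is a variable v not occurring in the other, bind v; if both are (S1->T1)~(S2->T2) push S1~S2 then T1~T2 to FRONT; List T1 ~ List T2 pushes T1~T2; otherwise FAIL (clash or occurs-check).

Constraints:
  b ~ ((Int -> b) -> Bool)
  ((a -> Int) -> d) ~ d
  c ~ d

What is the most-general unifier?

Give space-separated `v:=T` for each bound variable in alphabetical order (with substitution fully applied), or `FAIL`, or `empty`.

Answer: FAIL

Derivation:
step 1: unify b ~ ((Int -> b) -> Bool)  [subst: {-} | 2 pending]
  occurs-check fail: b in ((Int -> b) -> Bool)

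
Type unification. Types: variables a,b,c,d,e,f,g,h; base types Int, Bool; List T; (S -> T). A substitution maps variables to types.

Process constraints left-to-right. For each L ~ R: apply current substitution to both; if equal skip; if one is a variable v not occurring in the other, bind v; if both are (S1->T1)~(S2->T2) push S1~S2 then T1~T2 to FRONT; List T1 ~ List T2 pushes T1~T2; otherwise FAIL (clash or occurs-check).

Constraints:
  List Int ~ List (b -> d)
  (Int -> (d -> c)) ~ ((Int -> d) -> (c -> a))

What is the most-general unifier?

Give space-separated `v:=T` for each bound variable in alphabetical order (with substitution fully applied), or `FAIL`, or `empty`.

Answer: FAIL

Derivation:
step 1: unify List Int ~ List (b -> d)  [subst: {-} | 1 pending]
  -> decompose List: push Int~(b -> d)
step 2: unify Int ~ (b -> d)  [subst: {-} | 1 pending]
  clash: Int vs (b -> d)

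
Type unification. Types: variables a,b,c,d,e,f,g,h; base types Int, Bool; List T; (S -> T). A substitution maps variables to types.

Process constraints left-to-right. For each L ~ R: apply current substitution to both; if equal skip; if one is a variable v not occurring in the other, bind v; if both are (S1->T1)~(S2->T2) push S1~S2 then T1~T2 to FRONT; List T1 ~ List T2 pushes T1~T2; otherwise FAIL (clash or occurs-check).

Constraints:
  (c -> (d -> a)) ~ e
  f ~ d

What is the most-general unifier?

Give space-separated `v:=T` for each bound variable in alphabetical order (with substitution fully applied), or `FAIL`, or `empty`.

step 1: unify (c -> (d -> a)) ~ e  [subst: {-} | 1 pending]
  bind e := (c -> (d -> a))
step 2: unify f ~ d  [subst: {e:=(c -> (d -> a))} | 0 pending]
  bind f := d

Answer: e:=(c -> (d -> a)) f:=d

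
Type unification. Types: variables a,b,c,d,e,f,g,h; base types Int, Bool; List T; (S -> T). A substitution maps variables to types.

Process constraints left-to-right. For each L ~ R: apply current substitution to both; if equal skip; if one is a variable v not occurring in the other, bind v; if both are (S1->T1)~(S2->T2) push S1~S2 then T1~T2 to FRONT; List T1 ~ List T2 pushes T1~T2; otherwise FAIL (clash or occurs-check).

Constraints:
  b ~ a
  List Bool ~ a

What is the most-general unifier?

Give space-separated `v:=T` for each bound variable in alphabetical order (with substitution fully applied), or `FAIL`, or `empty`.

Answer: a:=List Bool b:=List Bool

Derivation:
step 1: unify b ~ a  [subst: {-} | 1 pending]
  bind b := a
step 2: unify List Bool ~ a  [subst: {b:=a} | 0 pending]
  bind a := List Bool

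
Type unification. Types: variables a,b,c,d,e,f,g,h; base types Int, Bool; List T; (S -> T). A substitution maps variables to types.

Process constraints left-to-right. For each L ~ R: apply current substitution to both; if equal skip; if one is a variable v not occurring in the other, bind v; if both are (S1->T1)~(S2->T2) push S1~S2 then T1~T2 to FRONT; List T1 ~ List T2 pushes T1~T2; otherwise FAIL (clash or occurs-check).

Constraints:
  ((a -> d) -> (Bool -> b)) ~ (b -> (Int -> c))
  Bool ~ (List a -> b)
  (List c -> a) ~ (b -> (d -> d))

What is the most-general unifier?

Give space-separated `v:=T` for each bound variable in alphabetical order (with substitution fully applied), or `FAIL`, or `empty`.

step 1: unify ((a -> d) -> (Bool -> b)) ~ (b -> (Int -> c))  [subst: {-} | 2 pending]
  -> decompose arrow: push (a -> d)~b, (Bool -> b)~(Int -> c)
step 2: unify (a -> d) ~ b  [subst: {-} | 3 pending]
  bind b := (a -> d)
step 3: unify (Bool -> (a -> d)) ~ (Int -> c)  [subst: {b:=(a -> d)} | 2 pending]
  -> decompose arrow: push Bool~Int, (a -> d)~c
step 4: unify Bool ~ Int  [subst: {b:=(a -> d)} | 3 pending]
  clash: Bool vs Int

Answer: FAIL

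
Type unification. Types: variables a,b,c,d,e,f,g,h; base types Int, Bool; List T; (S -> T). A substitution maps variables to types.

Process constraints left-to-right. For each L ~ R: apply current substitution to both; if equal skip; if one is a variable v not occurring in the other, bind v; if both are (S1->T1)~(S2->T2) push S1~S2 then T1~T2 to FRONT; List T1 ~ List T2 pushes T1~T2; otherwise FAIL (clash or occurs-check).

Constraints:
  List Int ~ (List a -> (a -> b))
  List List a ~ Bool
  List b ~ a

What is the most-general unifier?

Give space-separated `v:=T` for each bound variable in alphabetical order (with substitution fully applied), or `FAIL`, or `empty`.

step 1: unify List Int ~ (List a -> (a -> b))  [subst: {-} | 2 pending]
  clash: List Int vs (List a -> (a -> b))

Answer: FAIL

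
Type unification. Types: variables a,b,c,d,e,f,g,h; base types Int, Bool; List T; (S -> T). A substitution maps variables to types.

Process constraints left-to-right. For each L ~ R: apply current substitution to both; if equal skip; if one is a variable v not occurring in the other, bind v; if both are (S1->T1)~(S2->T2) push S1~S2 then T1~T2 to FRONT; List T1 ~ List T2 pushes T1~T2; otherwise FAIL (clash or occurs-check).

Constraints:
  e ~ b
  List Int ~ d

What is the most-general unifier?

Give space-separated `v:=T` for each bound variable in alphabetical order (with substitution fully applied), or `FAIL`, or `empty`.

step 1: unify e ~ b  [subst: {-} | 1 pending]
  bind e := b
step 2: unify List Int ~ d  [subst: {e:=b} | 0 pending]
  bind d := List Int

Answer: d:=List Int e:=b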